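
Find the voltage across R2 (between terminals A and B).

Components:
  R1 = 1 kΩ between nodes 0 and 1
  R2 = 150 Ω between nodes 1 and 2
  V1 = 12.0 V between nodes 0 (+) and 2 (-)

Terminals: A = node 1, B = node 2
R1 and R2 are in series across V1 (node 0 → node 1 → node 2), and the output A–B is taken across R2, so this is a voltage divider.
Series current: I = V1/(R1 + R2) = 12/(1000 + 150) = 12/1150 = 0.01043 A
V_R2 = I × R2 = V1 × R2/(R1 + R2) = 12 × 150/1150 = 1.565 V

Final answer: 1.565 V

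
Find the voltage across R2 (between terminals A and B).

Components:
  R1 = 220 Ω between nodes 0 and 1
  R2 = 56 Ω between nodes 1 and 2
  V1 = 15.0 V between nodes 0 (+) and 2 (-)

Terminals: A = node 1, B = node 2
R1 and R2 are in series across V1 (node 0 → node 1 → node 2), and the output A–B is taken across R2, so this is a voltage divider.
Series current: I = V1/(R1 + R2) = 15/(220 + 56) = 15/276 = 0.05435 A
V_R2 = I × R2 = V1 × R2/(R1 + R2) = 15 × 56/276 = 3.043 V

Final answer: 3.043 V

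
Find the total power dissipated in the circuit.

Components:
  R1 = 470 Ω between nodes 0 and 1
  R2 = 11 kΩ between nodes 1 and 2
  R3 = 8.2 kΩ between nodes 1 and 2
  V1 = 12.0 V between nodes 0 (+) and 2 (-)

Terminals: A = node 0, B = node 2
Nodal analysis, taking node 2 as the 0 V reference.
Source V1 fixes V_0 = 12 V.
KCL at each unknown node (sum of currents leaving = 0; resistances in Ω):
  Node 1: (V_1 - 12)/470 + (V_1 - 0)/11000 + (V_1 - 0)/8200 = 0
Collecting terms: 0.002341 × V_1 = 0.02553  =>  V_1 = 10.91 V
Power in each resistor, P = (ΔV)²/R:
  P_R1 = (12 - 10.91)²/470 = 0.002534 W
  P_R2 = (10.91 - 0)²/11000 = 0.01082 W
  P_R3 = (10.91 - 0)²/8200 = 0.01451 W
P_total = P_R1 + P_R2 + P_R3 = 0.02786 W

Final answer: 0.02786 W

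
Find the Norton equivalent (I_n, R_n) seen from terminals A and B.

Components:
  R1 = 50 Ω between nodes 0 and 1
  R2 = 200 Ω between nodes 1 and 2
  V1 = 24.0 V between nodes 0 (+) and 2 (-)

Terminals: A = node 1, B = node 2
Find the Thévenin equivalent first; then I_n = V_th/R_th and R_n = R_th.
Step 1 — V_th is the open-circuit voltage V_A - V_B (nothing connected across the terminals).
Nodal analysis, taking node 2 as the 0 V reference.
Source V1 fixes V_0 = 24 V.
KCL at each unknown node (sum of currents leaving = 0; resistances in Ω):
  Node 1: (V_1 - 24)/50 + (V_1 - 0)/200 = 0
Collecting terms: 0.025 × V_1 = 0.48  =>  V_1 = 19.2 V
V_th = V_1 - V_2 = 19.2 - 0 = 19.2 V
Step 2 — R_th: zero the source — replace V1 by a short circuit (node 2 merges into node 0) — and find the resistance seen between A (node 1) and B (node 0).
Reduce the network between node 1 (A) and node 0 (B) by series/parallel combination:
  Rp1 = R1 ‖ R2 (parallel, both between nodes 0 and 1) = 1/(1/50 + 1/200) = 40 Ω
R_th = 40 Ω
I_n = V_th/R_th = 19.2/40 = 0.48 A, and R_n = R_th = 40 Ω

Final answer: I_n = 0.48 A, R_n = 40 Ω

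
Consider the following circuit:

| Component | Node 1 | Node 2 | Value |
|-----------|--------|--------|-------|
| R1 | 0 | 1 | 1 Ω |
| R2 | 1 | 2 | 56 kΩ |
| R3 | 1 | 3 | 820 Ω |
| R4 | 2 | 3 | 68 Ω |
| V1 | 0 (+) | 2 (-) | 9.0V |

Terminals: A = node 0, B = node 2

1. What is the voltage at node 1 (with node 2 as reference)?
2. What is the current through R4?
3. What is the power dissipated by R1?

Nodal analysis, taking node 2 as the 0 V reference.
Source V1 fixes V_0 = 9 V.
KCL at each unknown node (sum of currents leaving = 0; resistances in Ω):
  Node 1: (V_1 - 9)/1 + (V_1 - 0)/56000 + (V_1 - V_3)/820 = 0
  Node 3: (V_3 - V_1)/820 + (V_3 - 0)/68 = 0
Collecting terms (coefficients in siemens):
  1.001·V_1 - 0.00122·V_3 = 9
  0.01593·V_3 - 0.00122·V_1 = 0
Determinant D = (1.001)(0.01593) - (-0.00122)(-0.00122) = 0.01594
V_1 = [(9)(0.01593) - (-0.00122)(0)]/D = 8.99 V
V_3 = [(1.001)(0) - (9)(-0.00122)]/D = 0.6884 V
Part 1:
  Read off the nodal solution: V_1 = 8.99 V
Part 2:
  I_R4 = (V_2 - V_3)/R4 = (0 - 0.6884)/68 = -0.01012 A
  Magnitude: I_R4 = 0.01012 A
Part 3:
  I_R1 = (V_0 - V_1)/R1 = (9 - 8.99)/1 = 0.01028 A
  P_R1 = I_R1² × R1 = (0.01028)² × 1 = 0.0001058 W

Final answers:
1. V_1 = 8.99 V
2. I_R4 = 0.01012 A
3. P_R1 = 0.0001058 W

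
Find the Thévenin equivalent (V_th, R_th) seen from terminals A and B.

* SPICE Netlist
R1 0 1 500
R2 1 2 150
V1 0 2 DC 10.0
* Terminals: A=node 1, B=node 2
Step 1 — V_th is the open-circuit voltage V_A - V_B (nothing connected across the terminals).
Nodal analysis, taking node 2 as the 0 V reference.
Source V1 fixes V_0 = 10 V.
KCL at each unknown node (sum of currents leaving = 0; resistances in Ω):
  Node 1: (V_1 - 10)/500 + (V_1 - 0)/150 = 0
Collecting terms: 0.008667 × V_1 = 0.02  =>  V_1 = 2.308 V
V_th = V_1 - V_2 = 2.308 - 0 = 2.308 V
Step 2 — R_th: zero the source — replace V1 by a short circuit (node 2 merges into node 0) — and find the resistance seen between A (node 1) and B (node 0).
Reduce the network between node 1 (A) and node 0 (B) by series/parallel combination:
  Rp1 = R1 ‖ R2 (parallel, both between nodes 0 and 1) = 1/(1/500 + 1/150) = 115.4 Ω
R_th = 115.4 Ω

Final answer: V_th = 2.308 V, R_th = 115.4 Ω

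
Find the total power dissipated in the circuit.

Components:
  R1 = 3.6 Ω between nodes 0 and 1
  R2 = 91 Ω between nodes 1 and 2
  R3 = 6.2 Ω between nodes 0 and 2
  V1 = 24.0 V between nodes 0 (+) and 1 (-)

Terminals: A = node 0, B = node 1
Nodal analysis, taking node 1 as the 0 V reference.
Source V1 fixes V_0 = 24 V.
KCL at each unknown node (sum of currents leaving = 0; resistances in Ω):
  Node 2: (V_2 - 0)/91 + (V_2 - 24)/6.2 = 0
Collecting terms: 0.1723 × V_2 = 3.871  =>  V_2 = 22.47 V
Power in each resistor, P = (ΔV)²/R:
  P_R1 = (24 - 0)²/3.6 = 160 W
  P_R2 = (0 - 22.47)²/91 = 5.548 W
  P_R3 = (24 - 22.47)²/6.2 = 0.378 W
P_total = P_R1 + P_R2 + P_R3 = 165.9 W

Final answer: 165.9 W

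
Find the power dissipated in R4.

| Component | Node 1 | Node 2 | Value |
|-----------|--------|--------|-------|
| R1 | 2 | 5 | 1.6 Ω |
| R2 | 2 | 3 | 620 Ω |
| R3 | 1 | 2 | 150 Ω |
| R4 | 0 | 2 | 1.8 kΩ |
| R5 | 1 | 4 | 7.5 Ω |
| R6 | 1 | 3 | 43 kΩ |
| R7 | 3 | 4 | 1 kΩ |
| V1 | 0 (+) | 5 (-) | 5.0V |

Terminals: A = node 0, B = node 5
Nodal analysis, taking node 5 as the 0 V reference.
Source V1 fixes V_0 = 5 V.
KCL at each unknown node (sum of currents leaving = 0; resistances in Ω):
  Node 1: (V_1 - V_2)/150 + (V_1 - V_4)/7.5 + (V_1 - V_3)/43000 = 0
  Node 2: (V_2 - 0)/1.6 + (V_2 - V_3)/620 + (V_2 - V_1)/150 + (V_2 - 5)/1800 = 0
  Node 3: (V_3 - V_2)/620 + (V_3 - V_1)/43000 + (V_3 - V_4)/1000 = 0
  Node 4: (V_4 - V_1)/7.5 + (V_4 - V_3)/1000 = 0
Collecting terms (coefficients in siemens):
  0.14·V_1 - 0.006667·V_2 - 0.00002326·V_3 - 0.1333·V_4 = 0
  0.6338·V_2 - 0.006667·V_1 - 0.001613·V_3 = 0.002778
  0.002636·V_3 - 0.00002326·V_1 - 0.001613·V_2 - 0.001·V_4 = 0
  0.1343·V_4 - 0.1333·V_1 - 0.001·V_3 = 0
Solving these 4 simultaneous equations (Gaussian elimination) gives:
  V_1 = 0.00444 V, V_2 = 0.00444 V, V_3 = 0.00444 V, V_4 = 0.00444 V
I_R4 = (V_0 - V_2)/R4 = (5 - 0.00444)/1800 = 0.002775 A
P_R4 = I_R4² × R4 = (0.002775)² × 1800 = 0.01386 W

Final answer: 0.01386 W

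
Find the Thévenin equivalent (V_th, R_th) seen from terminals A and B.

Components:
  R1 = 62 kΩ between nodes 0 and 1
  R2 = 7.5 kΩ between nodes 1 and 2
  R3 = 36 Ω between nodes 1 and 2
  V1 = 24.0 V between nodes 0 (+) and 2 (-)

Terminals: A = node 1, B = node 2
Step 1 — V_th is the open-circuit voltage V_A - V_B (nothing connected across the terminals).
Nodal analysis, taking node 2 as the 0 V reference.
Source V1 fixes V_0 = 24 V.
KCL at each unknown node (sum of currents leaving = 0; resistances in Ω):
  Node 1: (V_1 - 24)/62000 + (V_1 - 0)/7500 + (V_1 - 0)/36 = 0
Collecting terms: 0.02793 × V_1 = 0.0003871  =>  V_1 = 0.01386 V
V_th = V_1 - V_2 = 0.01386 - 0 = 0.01386 V
Step 2 — R_th: zero the source — replace V1 by a short circuit (node 2 merges into node 0) — and find the resistance seen between A (node 1) and B (node 0).
Reduce the network between node 1 (A) and node 0 (B) by series/parallel combination:
  Rp1 = R1 ‖ R2 ‖ R3 (parallel, all between nodes 0 and 1) = 1/(1/62000 + 1/7500 + 1/36) = 35.81 Ω
R_th = 35.81 Ω

Final answer: V_th = 0.01386 V, R_th = 35.81 Ω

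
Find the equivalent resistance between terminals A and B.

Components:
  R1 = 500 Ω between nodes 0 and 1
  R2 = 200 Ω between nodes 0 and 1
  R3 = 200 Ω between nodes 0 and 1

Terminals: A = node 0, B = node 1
Reduce the network between node 0 (A) and node 1 (B) by series/parallel combination:
  Rp1 = R1 ‖ R2 ‖ R3 (parallel, all between nodes 0 and 1) = 1/(1/500 + 1/200 + 1/200) = 83.33 Ω
R_eq = 83.33 Ω

Final answer: 83.33 Ω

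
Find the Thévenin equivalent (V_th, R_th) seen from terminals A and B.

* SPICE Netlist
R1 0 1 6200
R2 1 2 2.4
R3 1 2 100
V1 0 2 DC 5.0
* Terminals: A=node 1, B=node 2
Step 1 — V_th is the open-circuit voltage V_A - V_B (nothing connected across the terminals).
Nodal analysis, taking node 2 as the 0 V reference.
Source V1 fixes V_0 = 5 V.
KCL at each unknown node (sum of currents leaving = 0; resistances in Ω):
  Node 1: (V_1 - 5)/6200 + (V_1 - 0)/2.4 + (V_1 - 0)/100 = 0
Collecting terms: 0.4268 × V_1 = 0.0008065  =>  V_1 = 0.001889 V
V_th = V_1 - V_2 = 0.001889 - 0 = 0.001889 V
Step 2 — R_th: zero the source — replace V1 by a short circuit (node 2 merges into node 0) — and find the resistance seen between A (node 1) and B (node 0).
Reduce the network between node 1 (A) and node 0 (B) by series/parallel combination:
  Rp1 = R1 ‖ R2 ‖ R3 (parallel, all between nodes 0 and 1) = 1/(1/6200 + 1/2.4 + 1/100) = 2.343 Ω
R_th = 2.343 Ω

Final answer: V_th = 0.001889 V, R_th = 2.343 Ω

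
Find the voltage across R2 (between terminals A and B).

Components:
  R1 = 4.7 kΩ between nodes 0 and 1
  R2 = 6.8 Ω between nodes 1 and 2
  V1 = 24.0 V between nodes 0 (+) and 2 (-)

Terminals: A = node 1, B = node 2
R1 and R2 are in series across V1 (node 0 → node 1 → node 2), and the output A–B is taken across R2, so this is a voltage divider.
Series current: I = V1/(R1 + R2) = 24/(4700 + 6.8) = 24/4707 = 0.005099 A
V_R2 = I × R2 = V1 × R2/(R1 + R2) = 24 × 6.8/4707 = 0.03467 V

Final answer: 0.03467 V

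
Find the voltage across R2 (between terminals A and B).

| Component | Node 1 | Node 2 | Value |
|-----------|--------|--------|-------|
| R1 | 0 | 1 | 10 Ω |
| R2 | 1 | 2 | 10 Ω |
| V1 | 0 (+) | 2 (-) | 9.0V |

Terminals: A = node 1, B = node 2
R1 and R2 are in series across V1 (node 0 → node 1 → node 2), and the output A–B is taken across R2, so this is a voltage divider.
Series current: I = V1/(R1 + R2) = 9/(10 + 10) = 9/20 = 0.45 A
V_R2 = I × R2 = V1 × R2/(R1 + R2) = 9 × 10/20 = 4.5 V

Final answer: 4.5 V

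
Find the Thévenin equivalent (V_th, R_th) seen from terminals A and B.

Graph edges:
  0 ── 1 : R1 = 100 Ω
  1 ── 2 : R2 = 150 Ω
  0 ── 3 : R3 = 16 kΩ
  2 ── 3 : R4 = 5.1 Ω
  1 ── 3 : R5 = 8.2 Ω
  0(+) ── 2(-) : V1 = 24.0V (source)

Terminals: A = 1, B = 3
Step 1 — V_th is the open-circuit voltage V_A - V_B (nothing connected across the terminals).
Nodal analysis, taking node 2 as the 0 V reference.
Source V1 fixes V_0 = 24 V.
KCL at each unknown node (sum of currents leaving = 0; resistances in Ω):
  Node 1: (V_1 - 24)/100 + (V_1 - 0)/150 + (V_1 - V_3)/8.2 = 0
  Node 3: (V_3 - 24)/16000 + (V_3 - 0)/5.1 + (V_3 - V_1)/8.2 = 0
Collecting terms (coefficients in siemens):
  0.1386·V_1 - 0.122·V_3 = 0.24
  0.3181·V_3 - 0.122·V_1 = 0.0015
Determinant D = (0.1386)(0.3181) - (-0.122)(-0.122) = 0.02922
V_1 = [(0.24)(0.3181) - (-0.122)(0.0015)]/D = 2.619 V
V_3 = [(0.1386)(0.0015) - (0.24)(-0.122)]/D = 1.009 V
V_th = V_1 - V_3 = 2.619 - 1.009 = 1.61 V
Step 2 — R_th: zero the source — replace V1 by a short circuit (node 2 merges into node 0) — and find the resistance seen between A (node 1) and B (node 3).
Reduce the network between node 1 (A) and node 3 (B) by series/parallel combination:
  Rp1 = R1 ‖ R2 (parallel, both between nodes 0 and 1) = 1/(1/100 + 1/150) = 60 Ω
  Rp2 = R3 ‖ R4 (parallel, both between nodes 0 and 3) = 1/(1/16000 + 1/5.1) = 5.098 Ω
  Rs1 = Rp1 + Rp2 (series, joined only at node 0) = 60 + 5.098 = 65.1 Ω
  Rp3 = R5 ‖ Rs1 (parallel, both between nodes 1 and 3) = 1/(1/8.2 + 1/65.1) = 7.283 Ω
R_th = 7.283 Ω

Final answer: V_th = 1.61 V, R_th = 7.283 Ω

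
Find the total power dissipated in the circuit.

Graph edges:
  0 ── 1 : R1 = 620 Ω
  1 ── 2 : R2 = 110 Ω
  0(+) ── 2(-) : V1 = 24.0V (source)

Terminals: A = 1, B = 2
Nodal analysis, taking node 2 as the 0 V reference.
Source V1 fixes V_0 = 24 V.
KCL at each unknown node (sum of currents leaving = 0; resistances in Ω):
  Node 1: (V_1 - 24)/620 + (V_1 - 0)/110 = 0
Collecting terms: 0.0107 × V_1 = 0.03871  =>  V_1 = 3.616 V
Power in each resistor, P = (ΔV)²/R:
  P_R1 = (24 - 3.616)²/620 = 0.6701 W
  P_R2 = (3.616 - 0)²/110 = 0.1189 W
P_total = P_R1 + P_R2 = 0.789 W

Final answer: 0.789 W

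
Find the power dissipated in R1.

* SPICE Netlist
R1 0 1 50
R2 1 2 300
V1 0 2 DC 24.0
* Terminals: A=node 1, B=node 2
Nodal analysis, taking node 2 as the 0 V reference.
Source V1 fixes V_0 = 24 V.
KCL at each unknown node (sum of currents leaving = 0; resistances in Ω):
  Node 1: (V_1 - 24)/50 + (V_1 - 0)/300 = 0
Collecting terms: 0.02333 × V_1 = 0.48  =>  V_1 = 20.57 V
I_R1 = (V_0 - V_1)/R1 = (24 - 20.57)/50 = 0.06857 A
P_R1 = I_R1² × R1 = (0.06857)² × 50 = 0.2351 W

Final answer: 0.2351 W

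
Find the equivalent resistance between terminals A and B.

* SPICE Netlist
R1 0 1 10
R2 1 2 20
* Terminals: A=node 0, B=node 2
Reduce the network between node 0 (A) and node 2 (B) by series/parallel combination:
  Rs1 = R1 + R2 (series, joined only at node 1) = 10 + 20 = 30 Ω
R_eq = 30 Ω

Final answer: 30 Ω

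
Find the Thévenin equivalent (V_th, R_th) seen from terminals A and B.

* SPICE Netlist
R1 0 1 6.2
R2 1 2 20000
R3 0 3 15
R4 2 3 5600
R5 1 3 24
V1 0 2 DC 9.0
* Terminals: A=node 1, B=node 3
Step 1 — V_th is the open-circuit voltage V_A - V_B (nothing connected across the terminals).
Nodal analysis, taking node 2 as the 0 V reference.
Source V1 fixes V_0 = 9 V.
KCL at each unknown node (sum of currents leaving = 0; resistances in Ω):
  Node 1: (V_1 - 9)/6.2 + (V_1 - 0)/20000 + (V_1 - V_3)/24 = 0
  Node 3: (V_3 - 9)/15 + (V_3 - 0)/5600 + (V_3 - V_1)/24 = 0
Collecting terms (coefficients in siemens):
  0.203·V_1 - 0.04167·V_3 = 1.452
  0.1085·V_3 - 0.04167·V_1 = 0.6
Determinant D = (0.203)(0.1085) - (-0.04167)(-0.04167) = 0.02029
V_1 = [(1.452)(0.1085) - (-0.04167)(0.6)]/D = 8.994 V
V_3 = [(0.203)(0.6) - (1.452)(-0.04167)]/D = 8.983 V
V_th = V_1 - V_3 = 8.994 - 8.983 = 0.0113 V
Step 2 — R_th: zero the source — replace V1 by a short circuit (node 2 merges into node 0) — and find the resistance seen between A (node 1) and B (node 3).
Reduce the network between node 1 (A) and node 3 (B) by series/parallel combination:
  Rp1 = R1 ‖ R2 (parallel, both between nodes 0 and 1) = 1/(1/6.2 + 1/20000) = 6.198 Ω
  Rp2 = R3 ‖ R4 (parallel, both between nodes 0 and 3) = 1/(1/15 + 1/5600) = 14.96 Ω
  Rs1 = Rp1 + Rp2 (series, joined only at node 0) = 6.198 + 14.96 = 21.16 Ω
  Rp3 = R5 ‖ Rs1 (parallel, both between nodes 1 and 3) = 1/(1/24 + 1/21.16) = 11.24 Ω
R_th = 11.24 Ω

Final answer: V_th = 0.0113 V, R_th = 11.24 Ω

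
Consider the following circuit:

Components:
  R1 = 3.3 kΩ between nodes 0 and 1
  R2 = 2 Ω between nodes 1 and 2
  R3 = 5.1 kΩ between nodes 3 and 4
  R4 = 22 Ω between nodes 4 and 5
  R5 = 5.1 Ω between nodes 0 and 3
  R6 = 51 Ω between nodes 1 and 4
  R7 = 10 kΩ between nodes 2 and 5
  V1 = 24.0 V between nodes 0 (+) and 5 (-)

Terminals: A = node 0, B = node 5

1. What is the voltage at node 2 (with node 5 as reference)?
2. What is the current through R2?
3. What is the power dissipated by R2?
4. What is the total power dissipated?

Nodal analysis, taking node 5 as the 0 V reference.
Source V1 fixes V_0 = 24 V.
KCL at each unknown node (sum of currents leaving = 0; resistances in Ω):
  Node 1: (V_1 - 24)/3300 + (V_1 - V_2)/2 + (V_1 - V_4)/51 = 0
  Node 2: (V_2 - V_1)/2 + (V_2 - 0)/10000 = 0
  Node 3: (V_3 - V_4)/5100 + (V_3 - 24)/5.1 = 0
  Node 4: (V_4 - V_3)/5100 + (V_4 - 0)/22 + (V_4 - V_1)/51 = 0
Collecting terms (coefficients in siemens):
  0.5199·V_1 - 0.5·V_2 - 0.01961·V_4 = 0.007273
  0.5001·V_2 - 0.5·V_1 = 0
  0.1963·V_3 - 0.0001961·V_4 = 4.706
  0.06526·V_4 - 0.01961·V_1 - 0.0001961·V_3 = 0
Solving these 4 simultaneous equations (Gaussian elimination) gives:
  V_1 = 0.6151 V, V_2 = 0.615 V, V_3 = 23.98 V, V_4 = 0.2569 V
Part 1:
  Read off the nodal solution: V_2 = 0.615 V
Part 2:
  I_R2 = (V_1 - V_2)/R2 = (0.6151 - 0.615)/2 = 0.0000615 A
  Magnitude: I_R2 = 0.0000615 A
Part 3:
  I_R2 = (V_1 - V_2)/R2 = (0.6151 - 0.615)/2 = 0.0000615 A
  P_R2 = I_R2² × R2 = (0.0000615)² × 2 = 0.000000007565 W
Part 4:
  Power in each resistor, P = (ΔV)²/R:
    P_R1 = (24 - 0.6151)²/3300 = 0.1657 W
    P_R2 = (0.6151 - 0.615)²/2 = 0.000000007565 W
    P_R3 = (23.98 - 0.2569)²/5100 = 0.1103 W
    P_R4 = (0.2569 - 0)²/22 = 0.002999 W
    P_R5 = (24 - 23.98)²/5.1 = 0.0001103 W
    P_R6 = (0.6151 - 0.2569)²/51 = 0.002517 W
    P_R7 = (0.615 - 0)²/10000 = 0.00003782 W
  P_total = P_R1 + P_R2 + P_R3 + P_R4 + P_R5 + P_R6 + P_R7 = 0.2817 W

Final answers:
1. V_2 = 0.615 V
2. I_R2 = 6.15e-05 A
3. P_R2 = 7.565e-09 W
4. P_total = 0.2817 W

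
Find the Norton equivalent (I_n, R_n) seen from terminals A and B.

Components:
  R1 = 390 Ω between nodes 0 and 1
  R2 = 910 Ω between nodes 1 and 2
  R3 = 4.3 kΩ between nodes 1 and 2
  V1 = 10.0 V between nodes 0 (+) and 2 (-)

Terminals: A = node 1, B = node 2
Find the Thévenin equivalent first; then I_n = V_th/R_th and R_n = R_th.
Step 1 — V_th is the open-circuit voltage V_A - V_B (nothing connected across the terminals).
Nodal analysis, taking node 2 as the 0 V reference.
Source V1 fixes V_0 = 10 V.
KCL at each unknown node (sum of currents leaving = 0; resistances in Ω):
  Node 1: (V_1 - 10)/390 + (V_1 - 0)/910 + (V_1 - 0)/4300 = 0
Collecting terms: 0.003896 × V_1 = 0.02564  =>  V_1 = 6.582 V
V_th = V_1 - V_2 = 6.582 - 0 = 6.582 V
Step 2 — R_th: zero the source — replace V1 by a short circuit (node 2 merges into node 0) — and find the resistance seen between A (node 1) and B (node 0).
Reduce the network between node 1 (A) and node 0 (B) by series/parallel combination:
  Rp1 = R1 ‖ R2 ‖ R3 (parallel, all between nodes 0 and 1) = 1/(1/390 + 1/910 + 1/4300) = 256.7 Ω
R_th = 256.7 Ω
I_n = V_th/R_th = 6.582/256.7 = 0.02564 A, and R_n = R_th = 256.7 Ω

Final answer: I_n = 0.02564 A, R_n = 256.7 Ω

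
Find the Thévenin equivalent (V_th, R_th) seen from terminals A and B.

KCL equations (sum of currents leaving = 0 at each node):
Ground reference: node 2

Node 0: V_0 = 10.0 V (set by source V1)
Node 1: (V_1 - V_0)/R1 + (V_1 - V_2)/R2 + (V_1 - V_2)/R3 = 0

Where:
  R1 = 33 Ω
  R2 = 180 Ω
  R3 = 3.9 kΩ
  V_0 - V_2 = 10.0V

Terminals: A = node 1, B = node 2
Step 1 — V_th is the open-circuit voltage V_A - V_B (nothing connected across the terminals).
Nodal analysis, taking node 2 as the 0 V reference.
Source V1 fixes V_0 = 10 V.
KCL at each unknown node (sum of currents leaving = 0; resistances in Ω):
  Node 1: (V_1 - 10)/33 + (V_1 - 0)/180 + (V_1 - 0)/3900 = 0
Collecting terms: 0.03611 × V_1 = 0.303  =>  V_1 = 8.391 V
V_th = V_1 - V_2 = 8.391 - 0 = 8.391 V
Step 2 — R_th: zero the source — replace V1 by a short circuit (node 2 merges into node 0) — and find the resistance seen between A (node 1) and B (node 0).
Reduce the network between node 1 (A) and node 0 (B) by series/parallel combination:
  Rp1 = R1 ‖ R2 ‖ R3 (parallel, all between nodes 0 and 1) = 1/(1/33 + 1/180 + 1/3900) = 27.69 Ω
R_th = 27.69 Ω

Final answer: V_th = 8.391 V, R_th = 27.69 Ω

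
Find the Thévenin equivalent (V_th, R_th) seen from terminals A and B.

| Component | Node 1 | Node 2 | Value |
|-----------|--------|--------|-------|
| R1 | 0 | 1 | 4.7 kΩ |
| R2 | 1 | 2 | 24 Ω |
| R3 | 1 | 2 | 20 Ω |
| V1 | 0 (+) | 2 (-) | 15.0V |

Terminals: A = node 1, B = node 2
Step 1 — V_th is the open-circuit voltage V_A - V_B (nothing connected across the terminals).
Nodal analysis, taking node 2 as the 0 V reference.
Source V1 fixes V_0 = 15 V.
KCL at each unknown node (sum of currents leaving = 0; resistances in Ω):
  Node 1: (V_1 - 15)/4700 + (V_1 - 0)/24 + (V_1 - 0)/20 = 0
Collecting terms: 0.09188 × V_1 = 0.003191  =>  V_1 = 0.03474 V
V_th = V_1 - V_2 = 0.03474 - 0 = 0.03474 V
Step 2 — R_th: zero the source — replace V1 by a short circuit (node 2 merges into node 0) — and find the resistance seen between A (node 1) and B (node 0).
Reduce the network between node 1 (A) and node 0 (B) by series/parallel combination:
  Rp1 = R1 ‖ R2 ‖ R3 (parallel, all between nodes 0 and 1) = 1/(1/4700 + 1/24 + 1/20) = 10.88 Ω
R_th = 10.88 Ω

Final answer: V_th = 0.03474 V, R_th = 10.88 Ω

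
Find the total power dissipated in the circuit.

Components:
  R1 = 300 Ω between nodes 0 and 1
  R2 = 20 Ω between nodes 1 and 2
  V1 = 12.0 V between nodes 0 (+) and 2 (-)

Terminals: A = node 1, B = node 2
Nodal analysis, taking node 2 as the 0 V reference.
Source V1 fixes V_0 = 12 V.
KCL at each unknown node (sum of currents leaving = 0; resistances in Ω):
  Node 1: (V_1 - 12)/300 + (V_1 - 0)/20 = 0
Collecting terms: 0.05333 × V_1 = 0.04  =>  V_1 = 0.75 V
Power in each resistor, P = (ΔV)²/R:
  P_R1 = (12 - 0.75)²/300 = 0.4219 W
  P_R2 = (0.75 - 0)²/20 = 0.02813 W
P_total = P_R1 + P_R2 = 0.45 W

Final answer: 0.45 W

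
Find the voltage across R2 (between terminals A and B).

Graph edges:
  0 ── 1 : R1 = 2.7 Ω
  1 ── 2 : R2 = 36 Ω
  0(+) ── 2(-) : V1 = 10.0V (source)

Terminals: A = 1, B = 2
R1 and R2 are in series across V1 (node 0 → node 1 → node 2), and the output A–B is taken across R2, so this is a voltage divider.
Series current: I = V1/(R1 + R2) = 10/(2.7 + 36) = 10/38.7 = 0.2584 A
V_R2 = I × R2 = V1 × R2/(R1 + R2) = 10 × 36/38.7 = 9.302 V

Final answer: 9.302 V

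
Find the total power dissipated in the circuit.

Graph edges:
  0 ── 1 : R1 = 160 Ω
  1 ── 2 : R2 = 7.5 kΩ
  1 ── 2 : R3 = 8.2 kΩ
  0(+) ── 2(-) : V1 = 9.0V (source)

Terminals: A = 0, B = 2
Nodal analysis, taking node 2 as the 0 V reference.
Source V1 fixes V_0 = 9 V.
KCL at each unknown node (sum of currents leaving = 0; resistances in Ω):
  Node 1: (V_1 - 9)/160 + (V_1 - 0)/7500 + (V_1 - 0)/8200 = 0
Collecting terms: 0.006505 × V_1 = 0.05625  =>  V_1 = 8.647 V
Power in each resistor, P = (ΔV)²/R:
  P_R1 = (9 - 8.647)²/160 = 0.0007796 W
  P_R2 = (8.647 - 0)²/7500 = 0.009969 W
  P_R3 = (8.647 - 0)²/8200 = 0.009118 W
P_total = P_R1 + P_R2 + P_R3 = 0.01987 W

Final answer: 0.01987 W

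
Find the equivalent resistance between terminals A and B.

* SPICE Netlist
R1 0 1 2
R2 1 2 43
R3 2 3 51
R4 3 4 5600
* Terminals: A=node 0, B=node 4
Reduce the network between node 0 (A) and node 4 (B) by series/parallel combination:
  Rs1 = R1 + R2 (series, joined only at node 1) = 2 + 43 = 45 Ω
  Rs2 = R3 + Rs1 (series, joined only at node 2) = 51 + 45 = 96 Ω
  Rs3 = R4 + Rs2 (series, joined only at node 3) = 5600 + 96 = 5696 Ω
R_eq = 5.696 kΩ

Final answer: 5.696 kΩ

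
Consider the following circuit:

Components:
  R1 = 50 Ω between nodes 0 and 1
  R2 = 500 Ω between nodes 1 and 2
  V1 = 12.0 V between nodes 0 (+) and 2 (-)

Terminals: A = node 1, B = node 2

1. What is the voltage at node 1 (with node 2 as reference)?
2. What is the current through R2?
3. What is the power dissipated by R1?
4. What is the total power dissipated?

Nodal analysis, taking node 2 as the 0 V reference.
Source V1 fixes V_0 = 12 V.
KCL at each unknown node (sum of currents leaving = 0; resistances in Ω):
  Node 1: (V_1 - 12)/50 + (V_1 - 0)/500 = 0
Collecting terms: 0.022 × V_1 = 0.24  =>  V_1 = 10.91 V
Part 1:
  Read off the nodal solution: V_1 = 10.91 V
Part 2:
  I_R2 = (V_1 - V_2)/R2 = (10.91 - 0)/500 = 0.02182 A
  Magnitude: I_R2 = 0.02182 A
Part 3:
  I_R1 = (V_0 - V_1)/R1 = (12 - 10.91)/50 = 0.02182 A
  P_R1 = I_R1² × R1 = (0.02182)² × 50 = 0.0238 W
Part 4:
  Power in each resistor, P = (ΔV)²/R:
    P_R1 = (12 - 10.91)²/50 = 0.0238 W
    P_R2 = (10.91 - 0)²/500 = 0.238 W
  P_total = P_R1 + P_R2 = 0.2618 W

Final answers:
1. V_1 = 10.91 V
2. I_R2 = 0.02182 A
3. P_R1 = 0.0238 W
4. P_total = 0.2618 W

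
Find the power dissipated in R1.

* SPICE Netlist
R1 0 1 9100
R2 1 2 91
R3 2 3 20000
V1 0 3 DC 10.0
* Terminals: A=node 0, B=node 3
Nodal analysis, taking node 3 as the 0 V reference.
Source V1 fixes V_0 = 10 V.
KCL at each unknown node (sum of currents leaving = 0; resistances in Ω):
  Node 1: (V_1 - 10)/9100 + (V_1 - V_2)/91 = 0
  Node 2: (V_2 - V_1)/91 + (V_2 - 0)/20000 = 0
Collecting terms (coefficients in siemens):
  0.0111·V_1 - 0.01099·V_2 = 0.001099
  0.01104·V_2 - 0.01099·V_1 = 0
Determinant D = (0.0111)(0.01104) - (-0.01099)(-0.01099) = 0.000001763
V_1 = [(0.001099)(0.01104) - (-0.01099)(0)]/D = 6.883 V
V_2 = [(0.0111)(0) - (0.001099)(-0.01099)]/D = 6.851 V
I_R1 = (V_0 - V_1)/R1 = (10 - 6.883)/9100 = 0.0003426 A
P_R1 = I_R1² × R1 = (0.0003426)² × 9100 = 0.001068 W

Final answer: 0.001068 W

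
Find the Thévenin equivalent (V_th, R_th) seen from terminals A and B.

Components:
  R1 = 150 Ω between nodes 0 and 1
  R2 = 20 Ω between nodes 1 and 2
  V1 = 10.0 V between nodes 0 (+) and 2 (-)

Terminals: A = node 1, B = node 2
Step 1 — V_th is the open-circuit voltage V_A - V_B (nothing connected across the terminals).
Nodal analysis, taking node 2 as the 0 V reference.
Source V1 fixes V_0 = 10 V.
KCL at each unknown node (sum of currents leaving = 0; resistances in Ω):
  Node 1: (V_1 - 10)/150 + (V_1 - 0)/20 = 0
Collecting terms: 0.05667 × V_1 = 0.06667  =>  V_1 = 1.176 V
V_th = V_1 - V_2 = 1.176 - 0 = 1.176 V
Step 2 — R_th: zero the source — replace V1 by a short circuit (node 2 merges into node 0) — and find the resistance seen between A (node 1) and B (node 0).
Reduce the network between node 1 (A) and node 0 (B) by series/parallel combination:
  Rp1 = R1 ‖ R2 (parallel, both between nodes 0 and 1) = 1/(1/150 + 1/20) = 17.65 Ω
R_th = 17.65 Ω

Final answer: V_th = 1.176 V, R_th = 17.65 Ω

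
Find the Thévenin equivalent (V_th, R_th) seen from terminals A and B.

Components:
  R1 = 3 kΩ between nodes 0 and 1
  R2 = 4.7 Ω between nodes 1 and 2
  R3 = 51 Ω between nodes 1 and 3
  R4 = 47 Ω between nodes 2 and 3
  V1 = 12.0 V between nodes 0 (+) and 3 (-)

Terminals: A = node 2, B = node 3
Step 1 — V_th is the open-circuit voltage V_A - V_B (nothing connected across the terminals).
Nodal analysis, taking node 3 as the 0 V reference.
Source V1 fixes V_0 = 12 V.
KCL at each unknown node (sum of currents leaving = 0; resistances in Ω):
  Node 1: (V_1 - 12)/3000 + (V_1 - V_2)/4.7 + (V_1 - 0)/51 = 0
  Node 2: (V_2 - V_1)/4.7 + (V_2 - 0)/47 = 0
Collecting terms (coefficients in siemens):
  0.2327·V_1 - 0.2128·V_2 = 0.004
  0.234·V_2 - 0.2128·V_1 = 0
Determinant D = (0.2327)(0.234) - (-0.2128)(-0.2128) = 0.009194
V_1 = [(0.004)(0.234) - (-0.2128)(0)]/D = 0.1018 V
V_2 = [(0.2327)(0) - (0.004)(-0.2128)]/D = 0.09257 V
V_th = V_2 - V_3 = 0.09257 - 0 = 0.09257 V
Step 2 — R_th: zero the source — replace V1 by a short circuit (node 3 merges into node 0) — and find the resistance seen between A (node 2) and B (node 0).
Reduce the network between node 2 (A) and node 0 (B) by series/parallel combination:
  Rp1 = R1 ‖ R3 (parallel, both between nodes 0 and 1) = 1/(1/3000 + 1/51) = 50.15 Ω
  Rs1 = R2 + Rp1 (series, joined only at node 1) = 4.7 + 50.15 = 54.85 Ω
  Rp2 = R4 ‖ Rs1 (parallel, both between nodes 0 and 2) = 1/(1/47 + 1/54.85) = 25.31 Ω
R_th = 25.31 Ω

Final answer: V_th = 0.09257 V, R_th = 25.31 Ω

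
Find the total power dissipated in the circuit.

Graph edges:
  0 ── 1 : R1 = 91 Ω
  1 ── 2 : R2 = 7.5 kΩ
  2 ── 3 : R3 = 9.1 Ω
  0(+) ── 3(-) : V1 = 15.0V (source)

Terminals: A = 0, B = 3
Nodal analysis, taking node 3 as the 0 V reference.
Source V1 fixes V_0 = 15 V.
KCL at each unknown node (sum of currents leaving = 0; resistances in Ω):
  Node 1: (V_1 - 15)/91 + (V_1 - V_2)/7500 = 0
  Node 2: (V_2 - V_1)/7500 + (V_2 - 0)/9.1 = 0
Collecting terms (coefficients in siemens):
  0.01112·V_1 - 0.0001333·V_2 = 0.1648
  0.11·V_2 - 0.0001333·V_1 = 0
Determinant D = (0.01112)(0.11) - (-0.0001333)(-0.0001333) = 0.001224
V_1 = [(0.1648)(0.11) - (-0.0001333)(0)]/D = 14.82 V
V_2 = [(0.01112)(0) - (0.1648)(-0.0001333)]/D = 0.01796 V
Power in each resistor, P = (ΔV)²/R:
  P_R1 = (15 - 14.82)²/91 = 0.0003545 W
  P_R2 = (14.82 - 0.01796)²/7500 = 0.02921 W
  P_R3 = (0.01796 - 0)²/9.1 = 0.00003545 W
P_total = P_R1 + P_R2 + P_R3 = 0.0296 W

Final answer: 0.0296 W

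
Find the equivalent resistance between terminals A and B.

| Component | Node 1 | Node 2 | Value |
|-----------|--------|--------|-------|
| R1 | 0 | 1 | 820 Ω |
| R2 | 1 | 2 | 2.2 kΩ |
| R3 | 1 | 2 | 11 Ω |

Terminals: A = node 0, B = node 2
Reduce the network between node 0 (A) and node 2 (B) by series/parallel combination:
  Rp1 = R2 ‖ R3 (parallel, both between nodes 1 and 2) = 1/(1/2200 + 1/11) = 10.95 Ω
  Rs1 = R1 + Rp1 (series, joined only at node 1) = 820 + 10.95 = 830.9 Ω
R_eq = 830.9 Ω

Final answer: 830.9 Ω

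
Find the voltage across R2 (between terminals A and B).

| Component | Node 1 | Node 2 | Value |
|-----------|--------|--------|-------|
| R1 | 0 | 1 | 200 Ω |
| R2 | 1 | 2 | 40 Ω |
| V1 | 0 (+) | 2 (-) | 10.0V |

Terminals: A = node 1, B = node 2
R1 and R2 are in series across V1 (node 0 → node 1 → node 2), and the output A–B is taken across R2, so this is a voltage divider.
Series current: I = V1/(R1 + R2) = 10/(200 + 40) = 10/240 = 0.04167 A
V_R2 = I × R2 = V1 × R2/(R1 + R2) = 10 × 40/240 = 1.667 V

Final answer: 1.667 V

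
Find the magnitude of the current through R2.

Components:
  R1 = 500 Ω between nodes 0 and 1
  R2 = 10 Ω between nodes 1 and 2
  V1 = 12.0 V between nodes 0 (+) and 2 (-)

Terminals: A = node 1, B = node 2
Nodal analysis, taking node 2 as the 0 V reference.
Source V1 fixes V_0 = 12 V.
KCL at each unknown node (sum of currents leaving = 0; resistances in Ω):
  Node 1: (V_1 - 12)/500 + (V_1 - 0)/10 = 0
Collecting terms: 0.102 × V_1 = 0.024  =>  V_1 = 0.2353 V
I_R2 = (V_1 - V_2)/R2 = (0.2353 - 0)/10 = 0.02353 A
|I_R2| = 0.02353 A

Final answer: |I_R2| = 0.02353 A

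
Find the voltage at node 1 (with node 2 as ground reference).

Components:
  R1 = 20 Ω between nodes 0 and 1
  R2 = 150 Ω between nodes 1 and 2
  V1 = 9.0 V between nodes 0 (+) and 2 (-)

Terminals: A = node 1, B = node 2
Nodal analysis, taking node 2 as the 0 V reference.
Source V1 fixes V_0 = 9 V.
KCL at each unknown node (sum of currents leaving = 0; resistances in Ω):
  Node 1: (V_1 - 9)/20 + (V_1 - 0)/150 = 0
Collecting terms: 0.05667 × V_1 = 0.45  =>  V_1 = 7.941 V
The requested potential is V_1 = 7.941 V.

Final answer: V_1 = 7.941 V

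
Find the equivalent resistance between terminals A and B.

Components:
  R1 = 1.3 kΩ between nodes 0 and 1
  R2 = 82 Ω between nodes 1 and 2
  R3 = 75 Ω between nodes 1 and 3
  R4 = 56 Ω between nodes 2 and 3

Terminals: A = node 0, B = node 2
Reduce the network between node 0 (A) and node 2 (B) by series/parallel combination:
  Rs1 = R3 + R4 (series, joined only at node 3) = 75 + 56 = 131 Ω
  Rp1 = R2 ‖ Rs1 (parallel, both between nodes 1 and 2) = 1/(1/82 + 1/131) = 50.43 Ω
  Rs2 = R1 + Rp1 (series, joined only at node 1) = 1300 + 50.43 = 1350 Ω
R_eq = 1.35 kΩ

Final answer: 1.35 kΩ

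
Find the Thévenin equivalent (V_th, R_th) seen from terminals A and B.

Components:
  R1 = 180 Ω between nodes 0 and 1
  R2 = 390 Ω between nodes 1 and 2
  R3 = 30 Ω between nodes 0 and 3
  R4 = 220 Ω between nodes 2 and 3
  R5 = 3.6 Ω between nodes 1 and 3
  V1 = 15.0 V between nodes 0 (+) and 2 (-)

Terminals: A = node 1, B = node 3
Step 1 — V_th is the open-circuit voltage V_A - V_B (nothing connected across the terminals).
Nodal analysis, taking node 2 as the 0 V reference.
Source V1 fixes V_0 = 15 V.
KCL at each unknown node (sum of currents leaving = 0; resistances in Ω):
  Node 1: (V_1 - 15)/180 + (V_1 - 0)/390 + (V_1 - V_3)/3.6 = 0
  Node 3: (V_3 - 15)/30 + (V_3 - 0)/220 + (V_3 - V_1)/3.6 = 0
Collecting terms (coefficients in siemens):
  0.2859·V_1 - 0.2778·V_3 = 0.08333
  0.3157·V_3 - 0.2778·V_1 = 0.5
Determinant D = (0.2859)(0.3157) - (-0.2778)(-0.2778) = 0.01308
V_1 = [(0.08333)(0.3157) - (-0.2778)(0.5)]/D = 12.62 V
V_3 = [(0.2859)(0.5) - (0.08333)(-0.2778)]/D = 12.69 V
V_th = V_1 - V_3 = 12.62 - 12.69 = -0.06903 V
Step 2 — R_th: zero the source — replace V1 by a short circuit (node 2 merges into node 0) — and find the resistance seen between A (node 1) and B (node 3).
Reduce the network between node 1 (A) and node 3 (B) by series/parallel combination:
  Rp1 = R1 ‖ R2 (parallel, both between nodes 0 and 1) = 1/(1/180 + 1/390) = 123.2 Ω
  Rp2 = R3 ‖ R4 (parallel, both between nodes 0 and 3) = 1/(1/30 + 1/220) = 26.4 Ω
  Rs1 = Rp1 + Rp2 (series, joined only at node 0) = 123.2 + 26.4 = 149.6 Ω
  Rp3 = R5 ‖ Rs1 (parallel, both between nodes 1 and 3) = 1/(1/3.6 + 1/149.6) = 3.515 Ω
R_th = 3.515 Ω

Final answer: V_th = -0.06903 V, R_th = 3.515 Ω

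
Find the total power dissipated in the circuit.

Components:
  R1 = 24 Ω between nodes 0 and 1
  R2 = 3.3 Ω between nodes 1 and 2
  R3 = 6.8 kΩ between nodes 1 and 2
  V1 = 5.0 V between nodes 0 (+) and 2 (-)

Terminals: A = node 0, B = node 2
Nodal analysis, taking node 2 as the 0 V reference.
Source V1 fixes V_0 = 5 V.
KCL at each unknown node (sum of currents leaving = 0; resistances in Ω):
  Node 1: (V_1 - 5)/24 + (V_1 - 0)/3.3 + (V_1 - 0)/6800 = 0
Collecting terms: 0.3448 × V_1 = 0.2083  =>  V_1 = 0.6041 V
Power in each resistor, P = (ΔV)²/R:
  P_R1 = (5 - 0.6041)²/24 = 0.8052 W
  P_R2 = (0.6041 - 0)²/3.3 = 0.1106 W
  P_R3 = (0.6041 - 0)²/6800 = 0.00005367 W
P_total = P_R1 + P_R2 + P_R3 = 0.9158 W

Final answer: 0.9158 W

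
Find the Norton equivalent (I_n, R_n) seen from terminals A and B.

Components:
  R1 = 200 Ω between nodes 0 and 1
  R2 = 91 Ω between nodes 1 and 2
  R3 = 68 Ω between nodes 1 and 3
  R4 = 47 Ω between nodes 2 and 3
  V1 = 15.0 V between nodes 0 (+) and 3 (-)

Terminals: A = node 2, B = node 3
Find the Thévenin equivalent first; then I_n = V_th/R_th and R_n = R_th.
Step 1 — V_th is the open-circuit voltage V_A - V_B (nothing connected across the terminals).
Nodal analysis, taking node 3 as the 0 V reference.
Source V1 fixes V_0 = 15 V.
KCL at each unknown node (sum of currents leaving = 0; resistances in Ω):
  Node 1: (V_1 - 15)/200 + (V_1 - V_2)/91 + (V_1 - 0)/68 = 0
  Node 2: (V_2 - V_1)/91 + (V_2 - 0)/47 = 0
Collecting terms (coefficients in siemens):
  0.03069·V_1 - 0.01099·V_2 = 0.075
  0.03227·V_2 - 0.01099·V_1 = 0
Determinant D = (0.03069)(0.03227) - (-0.01099)(-0.01099) = 0.0008696
V_1 = [(0.075)(0.03227) - (-0.01099)(0)]/D = 2.783 V
V_2 = [(0.03069)(0) - (0.075)(-0.01099)]/D = 0.9477 V
V_th = V_2 - V_3 = 0.9477 - 0 = 0.9477 V
Step 2 — R_th: zero the source — replace V1 by a short circuit (node 3 merges into node 0) — and find the resistance seen between A (node 2) and B (node 0).
Reduce the network between node 2 (A) and node 0 (B) by series/parallel combination:
  Rp1 = R1 ‖ R3 (parallel, both between nodes 0 and 1) = 1/(1/200 + 1/68) = 50.75 Ω
  Rs1 = R2 + Rp1 (series, joined only at node 1) = 91 + 50.75 = 141.7 Ω
  Rp2 = R4 ‖ Rs1 (parallel, both between nodes 0 and 2) = 1/(1/47 + 1/141.7) = 35.3 Ω
R_th = 35.3 Ω
I_n = V_th/R_th = 0.9477/35.3 = 0.02685 A, and R_n = R_th = 35.3 Ω

Final answer: I_n = 0.02685 A, R_n = 35.3 Ω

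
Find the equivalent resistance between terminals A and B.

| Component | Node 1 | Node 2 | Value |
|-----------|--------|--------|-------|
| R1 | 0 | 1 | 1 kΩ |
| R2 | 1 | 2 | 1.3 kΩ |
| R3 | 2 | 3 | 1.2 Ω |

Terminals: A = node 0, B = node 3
Reduce the network between node 0 (A) and node 3 (B) by series/parallel combination:
  Rs1 = R1 + R2 (series, joined only at node 1) = 1000 + 1300 = 2300 Ω
  Rs2 = R3 + Rs1 (series, joined only at node 2) = 1.2 + 2300 = 2301 Ω
R_eq = 2.301 kΩ

Final answer: 2.301 kΩ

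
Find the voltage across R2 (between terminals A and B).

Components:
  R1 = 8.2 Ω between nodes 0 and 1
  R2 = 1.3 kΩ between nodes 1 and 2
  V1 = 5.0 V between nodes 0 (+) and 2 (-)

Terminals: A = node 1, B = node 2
R1 and R2 are in series across V1 (node 0 → node 1 → node 2), and the output A–B is taken across R2, so this is a voltage divider.
Series current: I = V1/(R1 + R2) = 5/(8.2 + 1300) = 5/1308 = 0.003822 A
V_R2 = I × R2 = V1 × R2/(R1 + R2) = 5 × 1300/1308 = 4.969 V

Final answer: 4.969 V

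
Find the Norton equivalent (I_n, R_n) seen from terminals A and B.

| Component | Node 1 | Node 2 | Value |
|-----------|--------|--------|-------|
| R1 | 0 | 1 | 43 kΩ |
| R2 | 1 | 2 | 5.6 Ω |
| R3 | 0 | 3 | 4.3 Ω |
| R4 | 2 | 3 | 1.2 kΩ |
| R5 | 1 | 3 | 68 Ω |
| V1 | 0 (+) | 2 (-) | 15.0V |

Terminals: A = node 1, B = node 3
Find the Thévenin equivalent first; then I_n = V_th/R_th and R_n = R_th.
Step 1 — V_th is the open-circuit voltage V_A - V_B (nothing connected across the terminals).
Nodal analysis, taking node 2 as the 0 V reference.
Source V1 fixes V_0 = 15 V.
KCL at each unknown node (sum of currents leaving = 0; resistances in Ω):
  Node 1: (V_1 - 15)/43000 + (V_1 - 0)/5.6 + (V_1 - V_3)/68 = 0
  Node 3: (V_3 - 15)/4.3 + (V_3 - 0)/1200 + (V_3 - V_1)/68 = 0
Collecting terms (coefficients in siemens):
  0.1933·V_1 - 0.01471·V_3 = 0.0003488
  0.2481·V_3 - 0.01471·V_1 = 3.488
Determinant D = (0.1933)(0.2481) - (-0.01471)(-0.01471) = 0.04774
V_1 = [(0.0003488)(0.2481) - (-0.01471)(3.488)]/D = 1.076 V
V_3 = [(0.1933)(3.488) - (0.0003488)(-0.01471)]/D = 14.12 V
V_th = V_1 - V_3 = 1.076 - 14.12 = -13.05 V
Step 2 — R_th: zero the source — replace V1 by a short circuit (node 2 merges into node 0) — and find the resistance seen between A (node 1) and B (node 3).
Reduce the network between node 1 (A) and node 3 (B) by series/parallel combination:
  Rp1 = R1 ‖ R2 (parallel, both between nodes 0 and 1) = 1/(1/43000 + 1/5.6) = 5.599 Ω
  Rp2 = R3 ‖ R4 (parallel, both between nodes 0 and 3) = 1/(1/4.3 + 1/1200) = 4.285 Ω
  Rs1 = Rp1 + Rp2 (series, joined only at node 0) = 5.599 + 4.285 = 9.884 Ω
  Rp3 = R5 ‖ Rs1 (parallel, both between nodes 1 and 3) = 1/(1/68 + 1/9.884) = 8.63 Ω
R_th = 8.63 Ω
I_n = V_th/R_th = -13.05/8.63 = -1.512 A, and R_n = R_th = 8.63 Ω

Final answer: I_n = -1.512 A, R_n = 8.63 Ω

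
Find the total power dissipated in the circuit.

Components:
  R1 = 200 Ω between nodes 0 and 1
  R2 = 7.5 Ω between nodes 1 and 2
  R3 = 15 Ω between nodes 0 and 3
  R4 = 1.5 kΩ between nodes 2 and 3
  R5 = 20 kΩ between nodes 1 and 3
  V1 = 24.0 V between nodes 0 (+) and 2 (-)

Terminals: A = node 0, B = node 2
Nodal analysis, taking node 2 as the 0 V reference.
Source V1 fixes V_0 = 24 V.
KCL at each unknown node (sum of currents leaving = 0; resistances in Ω):
  Node 1: (V_1 - 24)/200 + (V_1 - 0)/7.5 + (V_1 - V_3)/20000 = 0
  Node 3: (V_3 - 24)/15 + (V_3 - 0)/1500 + (V_3 - V_1)/20000 = 0
Collecting terms (coefficients in siemens):
  0.1384·V_1 - 0.00005·V_3 = 0.12
  0.06738·V_3 - 0.00005·V_1 = 1.6
Determinant D = (0.1384)(0.06738) - (-0.00005)(-0.00005) = 0.009325
V_1 = [(0.12)(0.06738) - (-0.00005)(1.6)]/D = 0.8757 V
V_3 = [(0.1384)(1.6) - (0.12)(-0.00005)]/D = 23.75 V
Power in each resistor, P = (ΔV)²/R:
  P_R1 = (24 - 0.8757)²/200 = 2.674 W
  P_R2 = (0.8757 - 0)²/7.5 = 0.1023 W
  P_R3 = (24 - 23.75)²/15 = 0.004322 W
  P_R4 = (0 - 23.75)²/1500 = 0.3759 W
  P_R5 = (0.8757 - 23.75)²/20000 = 0.02615 W
P_total = P_R1 + P_R2 + P_R3 + P_R4 + P_R5 = 3.182 W

Final answer: 3.182 W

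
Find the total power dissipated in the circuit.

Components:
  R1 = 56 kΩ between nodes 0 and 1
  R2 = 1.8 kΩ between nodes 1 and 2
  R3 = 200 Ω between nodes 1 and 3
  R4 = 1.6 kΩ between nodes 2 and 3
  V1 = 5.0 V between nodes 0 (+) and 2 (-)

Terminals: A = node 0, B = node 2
Nodal analysis, taking node 2 as the 0 V reference.
Source V1 fixes V_0 = 5 V.
KCL at each unknown node (sum of currents leaving = 0; resistances in Ω):
  Node 1: (V_1 - 5)/56000 + (V_1 - 0)/1800 + (V_1 - V_3)/200 = 0
  Node 3: (V_3 - V_1)/200 + (V_3 - 0)/1600 = 0
Collecting terms (coefficients in siemens):
  0.005573·V_1 - 0.005·V_3 = 0.00008929
  0.005625·V_3 - 0.005·V_1 = 0
Determinant D = (0.005573)(0.005625) - (-0.005)(-0.005) = 0.00000635
V_1 = [(0.00008929)(0.005625) - (-0.005)(0)]/D = 0.07909 V
V_3 = [(0.005573)(0) - (0.00008929)(-0.005)]/D = 0.0703 V
Power in each resistor, P = (ΔV)²/R:
  P_R1 = (5 - 0.07909)²/56000 = 0.0004324 W
  P_R2 = (0.07909 - 0)²/1800 = 0.000003475 W
  P_R3 = (0.07909 - 0.0703)²/200 = 0.0000003861 W
  P_R4 = (0 - 0.0703)²/1600 = 0.000003089 W
P_total = P_R1 + P_R2 + P_R3 + P_R4 = 0.0004394 W

Final answer: 0.0004394 W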